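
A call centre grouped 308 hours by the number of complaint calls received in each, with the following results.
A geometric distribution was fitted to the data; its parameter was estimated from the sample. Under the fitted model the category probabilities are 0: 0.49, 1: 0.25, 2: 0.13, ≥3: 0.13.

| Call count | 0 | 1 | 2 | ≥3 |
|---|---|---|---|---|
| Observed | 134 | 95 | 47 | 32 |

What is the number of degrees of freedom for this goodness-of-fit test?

There are k = 4 categories and 1 parameter estimated from the data, so df = 4 − 1 − 1 = 2.

2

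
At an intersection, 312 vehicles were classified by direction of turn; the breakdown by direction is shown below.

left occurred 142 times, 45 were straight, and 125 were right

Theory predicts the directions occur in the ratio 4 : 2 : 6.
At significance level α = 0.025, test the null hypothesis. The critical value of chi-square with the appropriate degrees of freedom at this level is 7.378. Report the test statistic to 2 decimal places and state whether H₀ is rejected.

Ratio total = 12. Expected counts: 312×4/12 = 104, 312×2/12 = 52, 312×6/12 = 156.
left: (142 − 104)²/104 = 1444/104 = 13.885
straight: (45 − 52)²/52 = 49/52 = 0.942
right: (125 − 156)²/156 = 961/156 = 6.160
Sum = 20.99
df = 2. Since 20.99 > 7.378, we reject H₀.

20.99; reject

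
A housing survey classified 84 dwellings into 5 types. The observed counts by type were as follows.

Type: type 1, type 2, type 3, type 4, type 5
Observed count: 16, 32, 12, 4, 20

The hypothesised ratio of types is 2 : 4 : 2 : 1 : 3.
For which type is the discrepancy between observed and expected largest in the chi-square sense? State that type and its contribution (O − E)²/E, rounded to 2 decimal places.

type 4, 1.29

Ratio total = 12. Expected counts: 84×2/12 = 14, 84×4/12 = 28, 84×2/12 = 14, 84×1/12 = 7, 84×3/12 = 21.
cat         O        E   (O−E)²/E
type 1     16       14      0.286
type 2     32       28      0.571
type 3     12       14      0.286
type 4      4        7      1.286
type 5     20       21      0.048
The largest term is for type 4: 1.29.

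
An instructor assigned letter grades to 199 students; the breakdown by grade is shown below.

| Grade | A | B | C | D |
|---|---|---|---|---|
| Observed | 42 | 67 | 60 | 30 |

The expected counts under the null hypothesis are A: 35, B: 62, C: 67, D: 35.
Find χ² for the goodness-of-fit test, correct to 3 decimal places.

A: (42 − 35)²/35 = 49/35 = 1.4000
B: (67 − 62)²/62 = 25/62 = 0.4032
C: (60 − 67)²/67 = 49/67 = 0.7313
D: (30 − 35)²/35 = 25/35 = 0.7143
Sum = 3.249

3.249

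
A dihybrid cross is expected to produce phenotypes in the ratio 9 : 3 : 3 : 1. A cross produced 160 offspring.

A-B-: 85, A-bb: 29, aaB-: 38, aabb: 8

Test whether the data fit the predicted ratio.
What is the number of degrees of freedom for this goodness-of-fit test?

There are k = 4 categories and no parameters were estimated from the data, so df = 4 − 1 = 3.

3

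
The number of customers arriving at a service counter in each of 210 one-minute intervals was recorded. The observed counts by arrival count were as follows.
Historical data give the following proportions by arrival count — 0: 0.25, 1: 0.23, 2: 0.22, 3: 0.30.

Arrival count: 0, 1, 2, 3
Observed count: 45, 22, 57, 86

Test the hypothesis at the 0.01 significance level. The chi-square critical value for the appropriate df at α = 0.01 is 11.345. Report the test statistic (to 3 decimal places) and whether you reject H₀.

Expected counts E_i = n·p_i: 210×0.25 = 52.5, 210×0.23 = 48.3, 210×0.22 = 46.2, 210×0.30 = 63.
χ² = (45−52.5)²/52.5 + (22−48.3)²/48.3 + (57−46.2)²/46.2 + (86−63)²/63
   = 1.0714 + 14.3207 + 2.5247 + 8.3968
Sum = 26.314
df = 3. Since 26.314 > 11.345, we reject H₀.

26.314; reject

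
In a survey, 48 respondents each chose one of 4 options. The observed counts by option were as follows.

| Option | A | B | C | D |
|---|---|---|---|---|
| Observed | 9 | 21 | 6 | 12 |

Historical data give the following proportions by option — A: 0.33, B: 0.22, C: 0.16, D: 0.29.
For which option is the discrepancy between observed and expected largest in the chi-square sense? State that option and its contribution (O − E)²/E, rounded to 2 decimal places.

Expected counts E_i = n·p_i: 48×0.33 = 15.84, 48×0.22 = 10.56, 48×0.16 = 7.68, 48×0.29 = 13.92.
χ² = (9−15.84)²/15.84 + (21−10.56)²/10.56 + (6−7.68)²/7.68 + (12−13.92)²/13.92
   = 2.954 + 10.321 + 0.368 + 0.265
The largest term is for B: 10.32.

B, 10.32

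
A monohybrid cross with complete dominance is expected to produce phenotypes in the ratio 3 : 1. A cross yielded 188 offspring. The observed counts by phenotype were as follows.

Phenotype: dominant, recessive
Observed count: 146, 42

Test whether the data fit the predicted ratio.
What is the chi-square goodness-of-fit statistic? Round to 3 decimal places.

Ratio total = 4. Expected counts: 188×3/4 = 141, 188×1/4 = 47.
cat            O        E   (O−E)²/E
dominant     146      141     0.1773
recessive     42       47     0.5319
Sum = 0.709

0.709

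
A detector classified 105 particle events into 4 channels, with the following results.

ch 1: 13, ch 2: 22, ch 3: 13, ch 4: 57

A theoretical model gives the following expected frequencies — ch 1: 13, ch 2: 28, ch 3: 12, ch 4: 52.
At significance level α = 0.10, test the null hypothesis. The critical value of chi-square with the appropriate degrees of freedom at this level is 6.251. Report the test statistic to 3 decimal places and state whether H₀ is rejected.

ch 1: (13 − 13)²/13 = 0/13 = 0.0000
ch 2: (22 − 28)²/28 = 36/28 = 1.2857
ch 3: (13 − 12)²/12 = 1/12 = 0.0833
ch 4: (57 − 52)²/52 = 25/52 = 0.4808
Sum = 1.850
df = 3. Since 1.850 < 6.251, we do not reject H₀.

1.850; do not reject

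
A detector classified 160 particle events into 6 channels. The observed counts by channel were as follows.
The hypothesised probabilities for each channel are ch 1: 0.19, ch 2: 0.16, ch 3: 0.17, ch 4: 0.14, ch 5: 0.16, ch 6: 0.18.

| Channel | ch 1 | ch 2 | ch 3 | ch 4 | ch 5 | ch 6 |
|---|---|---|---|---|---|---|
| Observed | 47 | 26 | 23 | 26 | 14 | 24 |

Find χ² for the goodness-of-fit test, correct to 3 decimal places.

16.354

Expected counts E_i = n·p_i: 160×0.19 = 30.4, 160×0.16 = 25.6, 160×0.17 = 27.2, 160×0.14 = 22.4, 160×0.16 = 25.6, 160×0.18 = 28.8.
ch 1: (47 − 30.4)²/30.4 = 275.56/30.4 = 9.0645
ch 2: (26 − 25.6)²/25.6 = 0.16/25.6 = 0.0063
ch 3: (23 − 27.2)²/27.2 = 17.64/27.2 = 0.6485
ch 4: (26 − 22.4)²/22.4 = 12.96/22.4 = 0.5786
ch 5: (14 − 25.6)²/25.6 = 134.56/25.6 = 5.2563
ch 6: (24 − 28.8)²/28.8 = 23.04/28.8 = 0.8000
Sum = 16.354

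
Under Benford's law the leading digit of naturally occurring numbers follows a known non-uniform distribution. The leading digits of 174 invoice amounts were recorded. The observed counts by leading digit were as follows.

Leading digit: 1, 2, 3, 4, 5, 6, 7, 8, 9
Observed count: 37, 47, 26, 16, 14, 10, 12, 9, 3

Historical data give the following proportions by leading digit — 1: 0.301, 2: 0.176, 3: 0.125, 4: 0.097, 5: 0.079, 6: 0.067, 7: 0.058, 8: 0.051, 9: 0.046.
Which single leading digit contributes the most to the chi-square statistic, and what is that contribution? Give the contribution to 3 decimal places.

Expected counts E_i = n·p_i: 174×0.301 = 52.374, 174×0.176 = 30.624, 174×0.125 = 21.75, 174×0.097 = 16.878, 174×0.079 = 13.746, 174×0.067 = 11.658, 174×0.058 = 10.092, 174×0.051 = 8.874, 174×0.046 = 8.004.
χ² = (37−52.374)²/52.374 + (47−30.624)²/30.624 + (26−21.75)²/21.75 + (16−16.878)²/16.878 + (14−13.746)²/13.746 + (10−11.658)²/11.658 + (12−10.092)²/10.092 + (9−8.874)²/8.874 + (3−8.004)²/8.004
   = 4.5129 + 8.7570 + 0.8305 + 0.0457 + 0.0047 + 0.2358 + 0.3607 + 0.0018 + 3.1284
The largest term is for 2: 8.757.

2, 8.757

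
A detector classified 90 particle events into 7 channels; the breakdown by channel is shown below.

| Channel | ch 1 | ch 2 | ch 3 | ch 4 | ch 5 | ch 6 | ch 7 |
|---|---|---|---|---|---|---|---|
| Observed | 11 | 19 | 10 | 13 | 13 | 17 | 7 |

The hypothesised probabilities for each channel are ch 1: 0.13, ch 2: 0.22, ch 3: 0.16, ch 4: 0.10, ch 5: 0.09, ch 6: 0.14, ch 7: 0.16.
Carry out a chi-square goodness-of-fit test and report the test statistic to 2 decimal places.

Expected counts E_i = n·p_i: 90×0.13 = 11.7, 90×0.22 = 19.8, 90×0.16 = 14.4, 90×0.10 = 9, 90×0.09 = 8.1, 90×0.14 = 12.6, 90×0.16 = 14.4.
χ² = (11−11.7)²/11.7 + (19−19.8)²/19.8 + (10−14.4)²/14.4 + (13−9)²/9 + (13−8.1)²/8.1 + (17−12.6)²/12.6 + (7−14.4)²/14.4
   = 0.042 + 0.032 + 1.344 + 1.778 + 2.964 + 1.537 + 3.803
Sum = 11.50

11.50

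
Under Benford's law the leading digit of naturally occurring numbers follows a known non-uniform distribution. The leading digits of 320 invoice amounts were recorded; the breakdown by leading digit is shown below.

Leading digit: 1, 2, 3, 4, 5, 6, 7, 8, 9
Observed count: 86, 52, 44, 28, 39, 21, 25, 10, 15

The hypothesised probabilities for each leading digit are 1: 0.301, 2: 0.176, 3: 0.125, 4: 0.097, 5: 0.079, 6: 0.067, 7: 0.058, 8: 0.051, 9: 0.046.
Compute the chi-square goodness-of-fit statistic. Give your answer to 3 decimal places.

Expected counts E_i = n·p_i: 320×0.301 = 96.32, 320×0.176 = 56.32, 320×0.125 = 40, 320×0.097 = 31.04, 320×0.079 = 25.28, 320×0.067 = 21.44, 320×0.058 = 18.56, 320×0.051 = 16.32, 320×0.046 = 14.72.
cat         O        E   (O−E)²/E
1          86    96.32     1.1057
2          52    56.32     0.3314
3          44       40     0.4000
4          28    31.04     0.2977
5          39    25.28     7.4461
6          21    21.44     0.0090
7          25    18.56     2.2346
8          10    16.32     2.4475
9          15    14.72     0.0053
Sum = 14.277

14.277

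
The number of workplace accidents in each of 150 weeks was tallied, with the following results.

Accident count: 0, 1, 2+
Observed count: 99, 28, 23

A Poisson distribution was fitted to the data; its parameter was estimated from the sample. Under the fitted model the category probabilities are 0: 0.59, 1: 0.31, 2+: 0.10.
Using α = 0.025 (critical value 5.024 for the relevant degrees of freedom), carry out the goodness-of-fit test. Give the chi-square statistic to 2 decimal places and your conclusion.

Expected counts E_i = n·p_i: 150×0.59 = 88.5, 150×0.31 = 46.5, 150×0.10 = 15.
0: (99 − 88.5)²/88.5 = 110.25/88.5 = 1.246
1: (28 − 46.5)²/46.5 = 342.25/46.5 = 7.360
2+: (23 − 15)²/15 = 64/15 = 4.267
Sum = 12.87
df = 1. Since 12.87 > 5.024, we reject H₀.

12.87; reject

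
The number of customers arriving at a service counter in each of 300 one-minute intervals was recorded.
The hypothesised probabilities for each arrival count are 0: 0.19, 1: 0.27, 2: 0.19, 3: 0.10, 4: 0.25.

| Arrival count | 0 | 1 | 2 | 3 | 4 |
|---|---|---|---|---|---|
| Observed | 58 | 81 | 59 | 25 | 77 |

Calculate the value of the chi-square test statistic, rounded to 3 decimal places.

0.974

Expected counts E_i = n·p_i: 300×0.19 = 57, 300×0.27 = 81, 300×0.19 = 57, 300×0.10 = 30, 300×0.25 = 75.
cat         O        E   (O−E)²/E
0          58       57     0.0175
1          81       81     0.0000
2          59       57     0.0702
3          25       30     0.8333
4          77       75     0.0533
Sum = 0.974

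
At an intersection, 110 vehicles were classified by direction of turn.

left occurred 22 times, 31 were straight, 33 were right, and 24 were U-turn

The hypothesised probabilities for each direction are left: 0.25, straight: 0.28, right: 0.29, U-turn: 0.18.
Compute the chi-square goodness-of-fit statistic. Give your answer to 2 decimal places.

2.03

Expected counts E_i = n·p_i: 110×0.25 = 27.5, 110×0.28 = 30.8, 110×0.29 = 31.9, 110×0.18 = 19.8.
left: (22 − 27.5)²/27.5 = 30.25/27.5 = 1.100
straight: (31 − 30.8)²/30.8 = 0.04/30.8 = 0.001
right: (33 − 31.9)²/31.9 = 1.21/31.9 = 0.038
U-turn: (24 − 19.8)²/19.8 = 17.64/19.8 = 0.891
Sum = 2.03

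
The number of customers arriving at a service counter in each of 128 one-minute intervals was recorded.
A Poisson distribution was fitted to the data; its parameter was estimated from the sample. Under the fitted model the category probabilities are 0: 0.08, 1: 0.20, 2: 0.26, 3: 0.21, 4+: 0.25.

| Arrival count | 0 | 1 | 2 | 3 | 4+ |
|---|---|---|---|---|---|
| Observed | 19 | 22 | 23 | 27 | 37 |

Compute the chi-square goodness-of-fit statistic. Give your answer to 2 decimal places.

11.96

Expected counts E_i = n·p_i: 128×0.08 = 10.24, 128×0.20 = 25.6, 128×0.26 = 33.28, 128×0.21 = 26.88, 128×0.25 = 32.
χ² = (19−10.24)²/10.24 + (22−25.6)²/25.6 + (23−33.28)²/33.28 + (27−26.88)²/26.88 + (37−32)²/32
   = 7.494 + 0.506 + 3.175 + 0.001 + 0.781
Sum = 11.96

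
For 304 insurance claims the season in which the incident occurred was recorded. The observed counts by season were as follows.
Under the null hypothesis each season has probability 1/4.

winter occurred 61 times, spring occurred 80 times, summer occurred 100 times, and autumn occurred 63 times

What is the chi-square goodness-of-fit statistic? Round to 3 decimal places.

Under H₀ each category has probability 1/4, so each expected count is 304/4 = 76.
χ² = (61−76)²/76 + (80−76)²/76 + (100−76)²/76 + (63−76)²/76
   = 2.9605 + 0.2105 + 7.5789 + 2.2237
Sum = 12.974

12.974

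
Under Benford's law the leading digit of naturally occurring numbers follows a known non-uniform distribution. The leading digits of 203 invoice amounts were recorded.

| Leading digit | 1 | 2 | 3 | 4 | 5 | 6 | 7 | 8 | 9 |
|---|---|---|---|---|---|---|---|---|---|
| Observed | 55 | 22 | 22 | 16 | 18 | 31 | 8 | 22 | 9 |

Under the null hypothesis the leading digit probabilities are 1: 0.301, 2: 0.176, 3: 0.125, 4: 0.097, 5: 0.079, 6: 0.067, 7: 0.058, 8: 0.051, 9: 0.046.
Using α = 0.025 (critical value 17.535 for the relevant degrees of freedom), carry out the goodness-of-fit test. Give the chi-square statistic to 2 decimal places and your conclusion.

Expected counts E_i = n·p_i: 203×0.301 = 61.103, 203×0.176 = 35.728, 203×0.125 = 25.375, 203×0.097 = 19.691, 203×0.079 = 16.037, 203×0.067 = 13.601, 203×0.058 = 11.774, 203×0.051 = 10.353, 203×0.046 = 9.338.
1: (55 − 61.103)²/61.103 = 37.246609/61.103 = 0.610
2: (22 − 35.728)²/35.728 = 188.457984/35.728 = 5.275
3: (22 − 25.375)²/25.375 = 11.390625/25.375 = 0.449
4: (16 − 19.691)²/19.691 = 13.623481/19.691 = 0.692
5: (18 − 16.037)²/16.037 = 3.853369/16.037 = 0.240
6: (31 − 13.601)²/13.601 = 302.725201/13.601 = 22.258
7: (8 − 11.774)²/11.774 = 14.243076/11.774 = 1.210
8: (22 − 10.353)²/10.353 = 135.652609/10.353 = 13.103
9: (9 − 9.338)²/9.338 = 0.114244/9.338 = 0.012
Sum = 43.85
df = 8. Since 43.85 > 17.535, we reject H₀.

43.85; reject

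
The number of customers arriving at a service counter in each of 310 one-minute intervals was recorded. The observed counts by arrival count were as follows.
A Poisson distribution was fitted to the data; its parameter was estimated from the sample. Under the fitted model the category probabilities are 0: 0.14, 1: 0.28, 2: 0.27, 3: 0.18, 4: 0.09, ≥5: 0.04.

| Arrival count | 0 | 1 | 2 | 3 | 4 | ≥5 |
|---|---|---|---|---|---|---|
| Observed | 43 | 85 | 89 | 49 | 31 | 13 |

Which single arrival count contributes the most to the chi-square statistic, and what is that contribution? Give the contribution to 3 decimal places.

Expected counts E_i = n·p_i: 310×0.14 = 43.4, 310×0.28 = 86.8, 310×0.27 = 83.7, 310×0.18 = 55.8, 310×0.09 = 27.9, 310×0.04 = 12.4.
χ² = (43−43.4)²/43.4 + (85−86.8)²/86.8 + (89−83.7)²/83.7 + (49−55.8)²/55.8 + (31−27.9)²/27.9 + (13−12.4)²/12.4
   = 0.0037 + 0.0373 + 0.3356 + 0.8287 + 0.3444 + 0.0290
The largest term is for 3: 0.829.

3, 0.829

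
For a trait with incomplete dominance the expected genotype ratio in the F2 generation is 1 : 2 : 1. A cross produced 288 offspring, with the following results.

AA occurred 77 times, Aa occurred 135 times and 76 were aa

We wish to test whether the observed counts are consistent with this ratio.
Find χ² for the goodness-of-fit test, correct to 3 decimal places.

Ratio total = 4. Expected counts: 288×1/4 = 72, 288×2/4 = 144, 288×1/4 = 72.
AA: (77 − 72)²/72 = 25/72 = 0.3472
Aa: (135 − 144)²/144 = 81/144 = 0.5625
aa: (76 − 72)²/72 = 16/72 = 0.2222
Sum = 1.132

1.132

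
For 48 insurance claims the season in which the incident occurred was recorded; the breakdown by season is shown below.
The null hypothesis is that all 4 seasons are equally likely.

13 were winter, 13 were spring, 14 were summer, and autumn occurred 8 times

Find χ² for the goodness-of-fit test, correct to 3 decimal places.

1.833

Expected count for each of the 4 categories: 48/4 = 12.
winter: (13 − 12)²/12 = 1/12 = 0.0833
spring: (13 − 12)²/12 = 1/12 = 0.0833
summer: (14 − 12)²/12 = 4/12 = 0.3333
autumn: (8 − 12)²/12 = 16/12 = 1.3333
Sum = 1.833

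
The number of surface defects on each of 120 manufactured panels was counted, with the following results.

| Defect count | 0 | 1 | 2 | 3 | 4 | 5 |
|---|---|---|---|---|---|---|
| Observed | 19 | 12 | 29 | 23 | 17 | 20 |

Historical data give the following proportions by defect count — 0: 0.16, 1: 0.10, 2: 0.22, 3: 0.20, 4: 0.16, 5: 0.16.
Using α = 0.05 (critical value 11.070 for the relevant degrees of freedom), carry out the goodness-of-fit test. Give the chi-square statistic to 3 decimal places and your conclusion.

0.585; do not reject

Expected counts E_i = n·p_i: 120×0.16 = 19.2, 120×0.10 = 12, 120×0.22 = 26.4, 120×0.20 = 24, 120×0.16 = 19.2, 120×0.16 = 19.2.
χ² = (19−19.2)²/19.2 + (12−12)²/12 + (29−26.4)²/26.4 + (23−24)²/24 + (17−19.2)²/19.2 + (20−19.2)²/19.2
   = 0.0021 + 0.0000 + 0.2561 + 0.0417 + 0.2521 + 0.0333
Sum = 0.585
df = 5. Since 0.585 < 11.070, we do not reject H₀.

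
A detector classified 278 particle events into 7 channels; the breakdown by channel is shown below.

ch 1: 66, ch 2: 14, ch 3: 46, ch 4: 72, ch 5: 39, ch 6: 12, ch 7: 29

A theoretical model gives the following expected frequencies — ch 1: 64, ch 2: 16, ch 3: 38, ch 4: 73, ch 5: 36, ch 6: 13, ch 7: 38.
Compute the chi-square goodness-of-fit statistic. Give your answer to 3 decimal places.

ch 1: (66 − 64)²/64 = 4/64 = 0.0625
ch 2: (14 − 16)²/16 = 4/16 = 0.2500
ch 3: (46 − 38)²/38 = 64/38 = 1.6842
ch 4: (72 − 73)²/73 = 1/73 = 0.0137
ch 5: (39 − 36)²/36 = 9/36 = 0.2500
ch 6: (12 − 13)²/13 = 1/13 = 0.0769
ch 7: (29 − 38)²/38 = 81/38 = 2.1316
Sum = 4.469

4.469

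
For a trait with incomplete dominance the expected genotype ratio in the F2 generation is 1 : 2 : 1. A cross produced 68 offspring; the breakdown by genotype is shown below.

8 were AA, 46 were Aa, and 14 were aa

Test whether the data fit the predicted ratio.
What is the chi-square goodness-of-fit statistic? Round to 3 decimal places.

9.529

Ratio total = 4. Expected counts: 68×1/4 = 17, 68×2/4 = 34, 68×1/4 = 17.
cat         O        E   (O−E)²/E
AA          8       17     4.7647
Aa         46       34     4.2353
aa         14       17     0.5294
Sum = 9.529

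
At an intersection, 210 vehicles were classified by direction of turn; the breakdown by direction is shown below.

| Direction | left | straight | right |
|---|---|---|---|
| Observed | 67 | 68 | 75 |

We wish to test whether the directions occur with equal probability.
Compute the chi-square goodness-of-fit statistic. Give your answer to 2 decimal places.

0.54

Under H₀ each category has probability 1/3, so each expected count is 210/3 = 70.
cat           O        E   (O−E)²/E
left         67       70      0.129
straight     68       70      0.057
right        75       70      0.357
Sum = 0.54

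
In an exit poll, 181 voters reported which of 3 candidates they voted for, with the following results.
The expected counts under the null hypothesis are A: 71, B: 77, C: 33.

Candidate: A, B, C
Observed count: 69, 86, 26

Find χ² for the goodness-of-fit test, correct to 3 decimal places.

cat         O        E   (O−E)²/E
A          69       71     0.0563
B          86       77     1.0519
C          26       33     1.4848
Sum = 2.593

2.593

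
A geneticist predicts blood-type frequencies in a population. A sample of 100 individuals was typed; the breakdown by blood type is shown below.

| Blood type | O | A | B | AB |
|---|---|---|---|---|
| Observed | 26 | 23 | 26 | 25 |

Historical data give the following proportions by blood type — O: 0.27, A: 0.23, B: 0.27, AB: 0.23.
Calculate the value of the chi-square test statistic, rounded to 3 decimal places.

Expected counts E_i = n·p_i: 100×0.27 = 27, 100×0.23 = 23, 100×0.27 = 27, 100×0.23 = 23.
χ² = (26−27)²/27 + (23−23)²/23 + (26−27)²/27 + (25−23)²/23
   = 0.0370 + 0.0000 + 0.0370 + 0.1739
Sum = 0.248

0.248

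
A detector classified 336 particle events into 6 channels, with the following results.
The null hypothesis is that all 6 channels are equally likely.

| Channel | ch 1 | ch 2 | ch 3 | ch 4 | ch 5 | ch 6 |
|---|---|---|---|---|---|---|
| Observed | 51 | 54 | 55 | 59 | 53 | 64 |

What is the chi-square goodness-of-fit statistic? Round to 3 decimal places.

Under H₀ each category has probability 1/6, so each expected count is 336/6 = 56.
ch 1: (51 − 56)²/56 = 25/56 = 0.4464
ch 2: (54 − 56)²/56 = 4/56 = 0.0714
ch 3: (55 − 56)²/56 = 1/56 = 0.0179
ch 4: (59 − 56)²/56 = 9/56 = 0.1607
ch 5: (53 − 56)²/56 = 9/56 = 0.1607
ch 6: (64 − 56)²/56 = 64/56 = 1.1429
Sum = 2.000

2.000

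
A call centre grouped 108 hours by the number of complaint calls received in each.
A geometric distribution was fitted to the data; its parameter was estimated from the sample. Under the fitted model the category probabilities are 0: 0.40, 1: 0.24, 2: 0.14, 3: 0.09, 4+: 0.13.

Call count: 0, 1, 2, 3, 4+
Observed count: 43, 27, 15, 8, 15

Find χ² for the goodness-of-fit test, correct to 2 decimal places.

0.42

Expected counts E_i = n·p_i: 108×0.40 = 43.2, 108×0.24 = 25.92, 108×0.14 = 15.12, 108×0.09 = 9.72, 108×0.13 = 14.04.
cat         O        E   (O−E)²/E
0          43     43.2      0.001
1          27    25.92      0.045
2          15    15.12      0.001
3           8     9.72      0.304
4+         15    14.04      0.066
Sum = 0.42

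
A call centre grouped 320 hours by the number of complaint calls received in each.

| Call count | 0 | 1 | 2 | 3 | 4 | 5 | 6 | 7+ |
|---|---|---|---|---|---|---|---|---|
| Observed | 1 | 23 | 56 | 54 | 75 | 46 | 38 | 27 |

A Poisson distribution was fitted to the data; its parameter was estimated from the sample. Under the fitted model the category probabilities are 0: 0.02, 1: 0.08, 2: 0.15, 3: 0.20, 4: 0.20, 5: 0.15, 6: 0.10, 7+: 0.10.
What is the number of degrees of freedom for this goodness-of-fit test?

6

There are k = 8 categories and 1 parameter estimated from the data, so df = 8 − 1 − 1 = 6.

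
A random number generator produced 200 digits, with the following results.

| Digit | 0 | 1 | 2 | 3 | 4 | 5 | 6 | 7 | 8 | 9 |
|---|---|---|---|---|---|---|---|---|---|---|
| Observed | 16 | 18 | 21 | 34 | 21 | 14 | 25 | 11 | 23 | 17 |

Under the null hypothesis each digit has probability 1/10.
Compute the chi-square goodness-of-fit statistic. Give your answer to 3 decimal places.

18.900

Under H₀ each category has probability 1/10, so each expected count is 200/10 = 20.
cat         O        E   (O−E)²/E
0          16       20     0.8000
1          18       20     0.2000
2          21       20     0.0500
3          34       20     9.8000
4          21       20     0.0500
5          14       20     1.8000
6          25       20     1.2500
7          11       20     4.0500
8          23       20     0.4500
9          17       20     0.4500
Sum = 18.900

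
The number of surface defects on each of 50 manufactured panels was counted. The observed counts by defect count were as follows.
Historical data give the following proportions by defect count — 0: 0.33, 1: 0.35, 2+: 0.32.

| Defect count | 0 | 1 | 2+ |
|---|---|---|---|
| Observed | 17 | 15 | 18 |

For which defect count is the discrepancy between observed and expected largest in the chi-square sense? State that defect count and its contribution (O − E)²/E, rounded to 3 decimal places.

1, 0.357

Expected counts E_i = n·p_i: 50×0.33 = 16.5, 50×0.35 = 17.5, 50×0.32 = 16.
cat         O        E   (O−E)²/E
0          17     16.5     0.0152
1          15     17.5     0.3571
2+         18       16     0.2500
The largest term is for 1: 0.357.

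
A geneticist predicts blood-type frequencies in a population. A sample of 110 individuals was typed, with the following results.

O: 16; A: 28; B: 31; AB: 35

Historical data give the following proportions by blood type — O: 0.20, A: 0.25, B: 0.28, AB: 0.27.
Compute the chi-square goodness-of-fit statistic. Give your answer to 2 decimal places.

2.59

Expected counts E_i = n·p_i: 110×0.20 = 22, 110×0.25 = 27.5, 110×0.28 = 30.8, 110×0.27 = 29.7.
cat         O        E   (O−E)²/E
O          16       22      1.636
A          28     27.5      0.009
B          31     30.8      0.001
AB         35     29.7      0.946
Sum = 2.59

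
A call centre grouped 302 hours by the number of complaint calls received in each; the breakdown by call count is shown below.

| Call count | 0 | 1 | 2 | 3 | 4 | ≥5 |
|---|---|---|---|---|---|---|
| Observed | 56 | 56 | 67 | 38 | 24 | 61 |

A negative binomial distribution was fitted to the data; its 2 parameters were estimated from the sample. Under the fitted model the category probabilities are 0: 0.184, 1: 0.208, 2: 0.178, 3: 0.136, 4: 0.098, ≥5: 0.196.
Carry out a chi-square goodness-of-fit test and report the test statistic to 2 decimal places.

Expected counts E_i = n·p_i: 302×0.184 = 55.568, 302×0.208 = 62.816, 302×0.178 = 53.756, 302×0.136 = 41.072, 302×0.098 = 29.596, 302×0.196 = 59.192.
0: (56 − 55.568)²/55.568 = 0.186624/55.568 = 0.003
1: (56 − 62.816)²/62.816 = 46.457856/62.816 = 0.740
2: (67 − 53.756)²/53.756 = 175.403536/53.756 = 3.263
3: (38 − 41.072)²/41.072 = 9.437184/41.072 = 0.230
4: (24 − 29.596)²/29.596 = 31.315216/29.596 = 1.058
≥5: (61 − 59.192)²/59.192 = 3.268864/59.192 = 0.055
Sum = 5.35

5.35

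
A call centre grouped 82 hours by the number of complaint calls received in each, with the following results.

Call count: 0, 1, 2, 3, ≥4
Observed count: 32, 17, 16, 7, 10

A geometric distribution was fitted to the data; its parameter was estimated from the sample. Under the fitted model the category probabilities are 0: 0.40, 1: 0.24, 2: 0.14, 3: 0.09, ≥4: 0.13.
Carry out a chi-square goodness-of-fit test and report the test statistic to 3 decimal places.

Expected counts E_i = n·p_i: 82×0.40 = 32.8, 82×0.24 = 19.68, 82×0.14 = 11.48, 82×0.09 = 7.38, 82×0.13 = 10.66.
cat         O        E   (O−E)²/E
0          32     32.8     0.0195
1          17    19.68     0.3650
2          16    11.48     1.7797
3           7     7.38     0.0196
≥4         10    10.66     0.0409
Sum = 2.225

2.225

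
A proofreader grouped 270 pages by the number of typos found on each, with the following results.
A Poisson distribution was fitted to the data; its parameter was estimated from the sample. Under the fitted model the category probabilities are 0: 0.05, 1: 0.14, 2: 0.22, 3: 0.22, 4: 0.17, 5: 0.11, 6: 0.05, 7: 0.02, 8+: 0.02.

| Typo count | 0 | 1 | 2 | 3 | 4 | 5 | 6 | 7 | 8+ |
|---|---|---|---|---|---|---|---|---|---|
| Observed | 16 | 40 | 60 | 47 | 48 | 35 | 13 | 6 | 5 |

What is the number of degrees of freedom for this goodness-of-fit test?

7

There are k = 9 categories and 1 parameter estimated from the data, so df = 9 − 1 − 1 = 7.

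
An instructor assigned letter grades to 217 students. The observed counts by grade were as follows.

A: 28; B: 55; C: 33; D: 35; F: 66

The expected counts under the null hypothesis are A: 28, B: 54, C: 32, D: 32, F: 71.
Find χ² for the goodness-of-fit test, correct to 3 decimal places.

χ² = (28−28)²/28 + (55−54)²/54 + (33−32)²/32 + (35−32)²/32 + (66−71)²/71
   = 0.0000 + 0.0185 + 0.0313 + 0.2813 + 0.3521
Sum = 0.683

0.683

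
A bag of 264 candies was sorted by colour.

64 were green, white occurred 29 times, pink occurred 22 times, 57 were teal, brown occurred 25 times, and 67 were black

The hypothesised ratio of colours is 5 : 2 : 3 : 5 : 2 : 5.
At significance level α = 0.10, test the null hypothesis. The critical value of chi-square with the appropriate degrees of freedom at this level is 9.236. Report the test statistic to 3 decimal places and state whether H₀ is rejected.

Ratio total = 22. Expected counts: 264×5/22 = 60, 264×2/22 = 24, 264×3/22 = 36, 264×5/22 = 60, 264×2/22 = 24, 264×5/22 = 60.
cat         O        E   (O−E)²/E
green      64       60     0.2667
white      29       24     1.0417
pink       22       36     5.4444
teal       57       60     0.1500
brown      25       24     0.0417
black      67       60     0.8167
Sum = 7.761
df = 5. Since 7.761 < 9.236, we do not reject H₀.

7.761; do not reject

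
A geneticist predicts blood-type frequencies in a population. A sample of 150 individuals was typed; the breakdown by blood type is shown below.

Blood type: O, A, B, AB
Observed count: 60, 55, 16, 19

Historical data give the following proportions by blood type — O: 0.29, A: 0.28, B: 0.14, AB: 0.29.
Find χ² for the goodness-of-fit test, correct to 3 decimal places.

25.272

Expected counts E_i = n·p_i: 150×0.29 = 43.5, 150×0.28 = 42, 150×0.14 = 21, 150×0.29 = 43.5.
χ² = (60−43.5)²/43.5 + (55−42)²/42 + (16−21)²/21 + (19−43.5)²/43.5
   = 6.2586 + 4.0238 + 1.1905 + 13.7989
Sum = 25.272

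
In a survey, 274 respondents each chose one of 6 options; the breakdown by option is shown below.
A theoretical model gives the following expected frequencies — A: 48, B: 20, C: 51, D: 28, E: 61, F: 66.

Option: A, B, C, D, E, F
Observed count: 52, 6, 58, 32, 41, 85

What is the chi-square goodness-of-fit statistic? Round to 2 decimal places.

A: (52 − 48)²/48 = 16/48 = 0.333
B: (6 − 20)²/20 = 196/20 = 9.800
C: (58 − 51)²/51 = 49/51 = 0.961
D: (32 − 28)²/28 = 16/28 = 0.571
E: (41 − 61)²/61 = 400/61 = 6.557
F: (85 − 66)²/66 = 361/66 = 5.470
Sum = 23.69

23.69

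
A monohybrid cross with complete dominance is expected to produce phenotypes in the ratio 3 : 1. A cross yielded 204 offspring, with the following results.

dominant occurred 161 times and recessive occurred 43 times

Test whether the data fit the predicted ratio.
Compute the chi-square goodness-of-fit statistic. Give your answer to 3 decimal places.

Ratio total = 4. Expected counts: 204×3/4 = 153, 204×1/4 = 51.
dominant: (161 − 153)²/153 = 64/153 = 0.4183
recessive: (43 − 51)²/51 = 64/51 = 1.2549
Sum = 1.673

1.673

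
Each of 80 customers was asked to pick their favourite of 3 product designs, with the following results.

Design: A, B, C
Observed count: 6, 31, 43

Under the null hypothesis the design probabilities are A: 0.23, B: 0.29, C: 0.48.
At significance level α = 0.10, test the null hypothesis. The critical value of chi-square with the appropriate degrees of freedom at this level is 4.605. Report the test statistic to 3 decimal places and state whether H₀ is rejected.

Expected counts E_i = n·p_i: 80×0.23 = 18.4, 80×0.29 = 23.2, 80×0.48 = 38.4.
χ² = (6−18.4)²/18.4 + (31−23.2)²/23.2 + (43−38.4)²/38.4
   = 8.3565 + 2.6224 + 0.5510
Sum = 11.530
df = 2. Since 11.530 > 4.605, we reject H₀.

11.530; reject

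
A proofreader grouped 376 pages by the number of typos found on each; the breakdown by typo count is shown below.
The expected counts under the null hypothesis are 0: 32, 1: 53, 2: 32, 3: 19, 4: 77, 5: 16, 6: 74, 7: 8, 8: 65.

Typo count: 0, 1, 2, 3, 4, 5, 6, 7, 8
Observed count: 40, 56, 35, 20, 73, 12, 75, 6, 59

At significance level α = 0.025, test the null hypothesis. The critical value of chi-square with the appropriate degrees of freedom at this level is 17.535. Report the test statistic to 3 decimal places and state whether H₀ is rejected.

4.779; do not reject

χ² = (40−32)²/32 + (56−53)²/53 + (35−32)²/32 + (20−19)²/19 + (73−77)²/77 + (12−16)²/16 + (75−74)²/74 + (6−8)²/8 + (59−65)²/65
   = 2.0000 + 0.1698 + 0.2813 + 0.0526 + 0.2078 + 1.0000 + 0.0135 + 0.5000 + 0.5538
Sum = 4.779
df = 8. Since 4.779 < 17.535, we do not reject H₀.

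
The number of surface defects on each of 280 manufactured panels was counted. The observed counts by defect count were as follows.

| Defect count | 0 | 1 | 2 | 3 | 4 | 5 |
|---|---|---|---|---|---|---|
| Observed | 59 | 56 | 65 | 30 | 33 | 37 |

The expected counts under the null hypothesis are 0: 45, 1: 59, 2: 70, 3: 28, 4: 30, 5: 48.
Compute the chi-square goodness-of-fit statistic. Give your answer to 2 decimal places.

7.83

0: (59 − 45)²/45 = 196/45 = 4.356
1: (56 − 59)²/59 = 9/59 = 0.153
2: (65 − 70)²/70 = 25/70 = 0.357
3: (30 − 28)²/28 = 4/28 = 0.143
4: (33 − 30)²/30 = 9/30 = 0.300
5: (37 − 48)²/48 = 121/48 = 2.521
Sum = 7.83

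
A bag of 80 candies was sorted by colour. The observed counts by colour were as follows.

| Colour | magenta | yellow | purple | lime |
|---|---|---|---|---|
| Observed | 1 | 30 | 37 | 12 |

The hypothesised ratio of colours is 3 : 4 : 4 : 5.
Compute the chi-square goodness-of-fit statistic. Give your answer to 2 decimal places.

Ratio total = 16. Expected counts: 80×3/16 = 15, 80×4/16 = 20, 80×4/16 = 20, 80×5/16 = 25.
cat          O        E   (O−E)²/E
magenta      1       15     13.067
yellow      30       20      5.000
purple      37       20     14.450
lime        12       25      6.760
Sum = 39.28

39.28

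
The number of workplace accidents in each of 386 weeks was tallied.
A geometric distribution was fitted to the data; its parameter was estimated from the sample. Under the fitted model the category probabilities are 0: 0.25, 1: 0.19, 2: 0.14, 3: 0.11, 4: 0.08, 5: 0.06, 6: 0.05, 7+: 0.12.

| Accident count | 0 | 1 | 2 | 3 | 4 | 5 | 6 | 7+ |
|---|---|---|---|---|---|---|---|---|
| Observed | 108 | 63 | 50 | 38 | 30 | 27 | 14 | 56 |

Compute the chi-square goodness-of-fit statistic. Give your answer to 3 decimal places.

Expected counts E_i = n·p_i: 386×0.25 = 96.5, 386×0.19 = 73.34, 386×0.14 = 54.04, 386×0.11 = 42.46, 386×0.08 = 30.88, 386×0.06 = 23.16, 386×0.05 = 19.3, 386×0.12 = 46.32.
0: (108 − 96.5)²/96.5 = 132.25/96.5 = 1.3705
1: (63 − 73.34)²/73.34 = 106.9156/73.34 = 1.4578
2: (50 − 54.04)²/54.04 = 16.3216/54.04 = 0.3020
3: (38 − 42.46)²/42.46 = 19.8916/42.46 = 0.4685
4: (30 − 30.88)²/30.88 = 0.7744/30.88 = 0.0251
5: (27 − 23.16)²/23.16 = 14.7456/23.16 = 0.6367
6: (14 − 19.3)²/19.3 = 28.09/19.3 = 1.4554
7+: (56 − 46.32)²/46.32 = 93.7024/46.32 = 2.0229
Sum = 7.739

7.739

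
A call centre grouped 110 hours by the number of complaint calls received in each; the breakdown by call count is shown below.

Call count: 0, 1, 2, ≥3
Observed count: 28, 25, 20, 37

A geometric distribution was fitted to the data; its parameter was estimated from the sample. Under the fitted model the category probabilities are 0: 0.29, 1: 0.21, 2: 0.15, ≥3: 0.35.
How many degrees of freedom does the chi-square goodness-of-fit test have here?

There are k = 4 categories and 1 parameter estimated from the data, so df = 4 − 1 − 1 = 2.

2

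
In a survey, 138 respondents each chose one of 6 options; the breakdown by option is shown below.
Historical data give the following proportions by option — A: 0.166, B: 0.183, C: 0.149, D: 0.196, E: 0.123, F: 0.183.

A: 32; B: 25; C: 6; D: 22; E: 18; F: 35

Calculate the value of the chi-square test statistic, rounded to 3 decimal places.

Expected counts E_i = n·p_i: 138×0.166 = 22.908, 138×0.183 = 25.254, 138×0.149 = 20.562, 138×0.196 = 27.048, 138×0.123 = 16.974, 138×0.183 = 25.254.
A: (32 − 22.908)²/22.908 = 82.664464/22.908 = 3.6085
B: (25 − 25.254)²/25.254 = 0.064516/25.254 = 0.0026
C: (6 − 20.562)²/20.562 = 212.051844/20.562 = 10.3128
D: (22 − 27.048)²/27.048 = 25.482304/27.048 = 0.9421
E: (18 − 16.974)²/16.974 = 1.052676/16.974 = 0.0620
F: (35 − 25.254)²/25.254 = 94.984516/25.254 = 3.7612
Sum = 18.689

18.689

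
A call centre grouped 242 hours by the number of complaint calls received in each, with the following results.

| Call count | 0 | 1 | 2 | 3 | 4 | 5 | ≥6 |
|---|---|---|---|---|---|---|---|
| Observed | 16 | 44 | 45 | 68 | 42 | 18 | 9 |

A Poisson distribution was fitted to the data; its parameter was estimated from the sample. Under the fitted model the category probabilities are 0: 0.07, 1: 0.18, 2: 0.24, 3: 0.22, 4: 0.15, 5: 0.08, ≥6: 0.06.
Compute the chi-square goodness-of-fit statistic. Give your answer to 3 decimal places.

Expected counts E_i = n·p_i: 242×0.07 = 16.94, 242×0.18 = 43.56, 242×0.24 = 58.08, 242×0.22 = 53.24, 242×0.15 = 36.3, 242×0.08 = 19.36, 242×0.06 = 14.52.
χ² = (16−16.94)²/16.94 + (44−43.56)²/43.56 + (45−58.08)²/58.08 + (68−53.24)²/53.24 + (42−36.3)²/36.3 + (18−19.36)²/19.36 + (9−14.52)²/14.52
   = 0.0522 + 0.0044 + 2.9457 + 4.0920 + 0.8950 + 0.0955 + 2.0985
Sum = 10.183

10.183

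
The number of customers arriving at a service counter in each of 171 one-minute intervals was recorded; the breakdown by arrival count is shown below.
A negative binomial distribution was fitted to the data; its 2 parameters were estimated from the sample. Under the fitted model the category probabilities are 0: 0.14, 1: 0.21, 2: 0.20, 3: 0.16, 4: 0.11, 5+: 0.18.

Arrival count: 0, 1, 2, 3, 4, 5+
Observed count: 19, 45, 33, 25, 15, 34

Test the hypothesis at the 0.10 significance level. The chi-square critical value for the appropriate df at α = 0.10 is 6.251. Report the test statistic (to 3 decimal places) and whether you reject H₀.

4.675; do not reject

Expected counts E_i = n·p_i: 171×0.14 = 23.94, 171×0.21 = 35.91, 171×0.20 = 34.2, 171×0.16 = 27.36, 171×0.11 = 18.81, 171×0.18 = 30.78.
cat         O        E   (O−E)²/E
0          19    23.94     1.0194
1          45    35.91     2.3010
2          33     34.2     0.0421
3          25    27.36     0.2036
4          15    18.81     0.7717
5+         34    30.78     0.3369
Sum = 4.675
df = 3. Since 4.675 < 6.251, we do not reject H₀.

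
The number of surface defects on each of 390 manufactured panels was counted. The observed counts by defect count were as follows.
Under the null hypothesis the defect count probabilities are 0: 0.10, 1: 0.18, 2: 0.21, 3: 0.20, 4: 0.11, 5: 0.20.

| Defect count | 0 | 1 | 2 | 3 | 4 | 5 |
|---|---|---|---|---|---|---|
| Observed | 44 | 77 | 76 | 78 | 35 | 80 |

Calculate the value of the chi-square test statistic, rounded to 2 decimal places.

Expected counts E_i = n·p_i: 390×0.10 = 39, 390×0.18 = 70.2, 390×0.21 = 81.9, 390×0.20 = 78, 390×0.11 = 42.9, 390×0.20 = 78.
cat         O        E   (O−E)²/E
0          44       39      0.641
1          77     70.2      0.659
2          76     81.9      0.425
3          78       78      0.000
4          35     42.9      1.455
5          80       78      0.051
Sum = 3.23

3.23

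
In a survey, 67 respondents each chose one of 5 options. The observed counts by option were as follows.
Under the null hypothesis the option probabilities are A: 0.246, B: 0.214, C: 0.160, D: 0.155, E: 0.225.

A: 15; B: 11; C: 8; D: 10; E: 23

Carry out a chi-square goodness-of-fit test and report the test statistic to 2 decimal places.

5.78

Expected counts E_i = n·p_i: 67×0.246 = 16.482, 67×0.214 = 14.338, 67×0.160 = 10.72, 67×0.155 = 10.385, 67×0.225 = 15.075.
cat         O        E   (O−E)²/E
A          15   16.482      0.133
B          11   14.338      0.777
C           8    10.72      0.690
D          10   10.385      0.014
E          23   15.075      4.166
Sum = 5.78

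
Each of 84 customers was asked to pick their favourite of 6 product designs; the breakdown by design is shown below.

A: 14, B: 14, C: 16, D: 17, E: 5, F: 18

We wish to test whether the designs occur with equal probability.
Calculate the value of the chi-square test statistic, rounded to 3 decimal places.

7.857

Expected count for each of the 6 categories: 84/6 = 14.
χ² = (14−14)²/14 + (14−14)²/14 + (16−14)²/14 + (17−14)²/14 + (5−14)²/14 + (18−14)²/14
   = 0.0000 + 0.0000 + 0.2857 + 0.6429 + 5.7857 + 1.1429
Sum = 7.857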